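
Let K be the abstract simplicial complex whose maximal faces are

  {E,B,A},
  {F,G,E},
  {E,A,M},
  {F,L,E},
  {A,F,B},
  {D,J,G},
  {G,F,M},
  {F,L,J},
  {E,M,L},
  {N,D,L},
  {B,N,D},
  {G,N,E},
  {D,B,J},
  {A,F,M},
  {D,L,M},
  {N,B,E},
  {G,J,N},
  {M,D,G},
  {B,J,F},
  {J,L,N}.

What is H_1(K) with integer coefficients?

Fix the vertex order A < B < D < E < F < G < J < L < M < N and write every simplex with vertices in increasing order. Then dim K = 2 and the simplices of K are:

  0-simplices (10): A, B, D, E, F, G, J, L, M, N
  1-simplices (30): AB, AE, AF, AM, BD, BE, BF, BJ, BN, DG, DJ, DL, DM, DN, EF, EG, EL, EM, EN, FG, FJ, FL, FM, GJ, GM, GN, JL, JN, LM, LN
  2-simplices (20): ABE, ABF, AEM, AFM, BDJ, BDN, BEN, BFJ, DGJ, DGM, DLM, DLN, EFG, EFL, EGN, ELM, FGM, FJL, GJN, JLN

so the chain groups are C_0 ≅ Z^10, C_1 ≅ Z^30, C_2 ≅ Z^20.

The boundary map ∂_1: C_1 → C_0 is given by ∂[p,q] = [q] − [p]. For instance
  ∂DG = G − D.
As a 10×30 matrix over Z this has rank 9, with invariant factors (1,1,1,1,1,1,1,1,1).

∂_2: C_2 → C_1 sends each 2-simplex [p,q,r] to [q,r] − [p,r] + [p,q]. For instance
  ∂DGM = GM − DM + DG,
  ∂AFM = FM − AM + AF.
As a 30×20 matrix over Z this has rank 20, with invariant factors (1,1,1,1,1,1,1,1,1,1,1,1,1,1,1,1,1,1,1,2).

From H_k ≅ ker(∂_k) / im(∂_{k+1}) we obtain:

  H_1: rank ker ∂_1 − rank ∂_2 = (30 − 9) − 20 = 1, and ∂_2 has invariant factor 2 > 1, so H_1 = Z ⊕ Z/2.

H_1 ≅ Z ⊕ Z/2.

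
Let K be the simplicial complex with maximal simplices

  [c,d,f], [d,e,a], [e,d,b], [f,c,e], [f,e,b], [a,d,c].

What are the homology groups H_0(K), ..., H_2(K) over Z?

Order the vertices as a < b < c < d < e < f. Listing each simplex with vertices in this order, K has dimension 2 with simplices:

  0-simplices (6): a, b, c, d, e, f
  1-simplices (12): ac, ad, ae, bd, be, bf, cd, ce, cf, de, df, ef
  2-simplices (6): acd, ade, bde, bef, cdf, cef

Hence C_0 ≅ Z^6, C_1 ≅ Z^12, C_2 ≅ Z^6.

Boundary ∂_1: C_1 → C_0 is given by ∂[p,q] = [q] − [p]. For instance
  ∂ad = d − a.
The 6×12 boundary matrix has rank 5 and Smith normal form diag(1,1,1,1,1).

Boundary ∂_2: C_2 → C_1 acts by ∂[p,q,r] = [q,r] − [p,r] + [p,q]. For instance
  ∂cdf = df − cf + cd,
  ∂bde = de − be + bd.
The resulting 12×6 matrix has rank 6, and its Smith normal form has invariant factors (1,1,1,1,1,1).

Now H_k = ker ∂_k / im ∂_{k+1}, so:

  H_0: rank C_0 − rank ∂_1 = 6 − 5 = 1, and the invariant factors of ∂_1 are all 1, so H_0 = Z.
  H_1: rank ker ∂_1 − rank ∂_2 = (12 − 5) − 6 = 1, and the invariant factors of ∂_2 are all 1, so H_1 = Z.
  H_2: rank ker ∂_2 − rank ∂_3 = (6 − 6) − 0 = 0, and there is no ∂_3, so H_2 = 0.

(K is a triangulation of the cylinder S^1 x I.)

H_0 ≅ Z,  H_1 ≅ Z,  H_2 = 0.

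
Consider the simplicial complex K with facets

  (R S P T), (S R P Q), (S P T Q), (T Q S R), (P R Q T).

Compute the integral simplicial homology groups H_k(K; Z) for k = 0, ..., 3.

Order the vertices as P < Q < R < S < T. Listing each simplex with vertices in this order, K has dimension 3 with simplices:

  0-simplices (5): P, Q, R, S, T
  1-simplices (10): PQ, PR, PS, PT, QR, QS, QT, RS, RT, ST
  2-simplices (10): PQR, PQS, PQT, PRS, PRT, PST, QRS, QRT, QST, RST
  3-simplices (5): PQRS, PQRT, PQST, PRST, QRST

Hence C_0 ≅ Z^5, C_1 ≅ Z^10, C_2 ≅ Z^10, C_3 ≅ Z^5.

Boundary ∂_1: C_1 → C_0 maps an edge to its endpoints' difference, ∂[p,q] = q − p. For instance
  ∂RS = S − R.
The resulting 5×10 matrix has rank 4, and its Smith normal form has invariant factors (1,1,1,1).

The boundary map ∂_2: C_2 → C_1 maps a triangle to the signed sum of its edges. For instance
  ∂PQT = QT − PT + PQ,
  ∂QRS = RS − QS + QR.
The 10×10 boundary matrix has rank 6 and Smith normal form diag(1,1,1,1,1,1).

∂_3: C_3 → C_2 sends each 3-simplex σ to the alternating sum Σ_i (−1)^i (σ with its i-th vertex removed). For instance
  ∂PRST = RST − PST + PRT − PRS,
  ∂PQRS = QRS − PRS + PQS − PQR.
The 10×5 boundary matrix has rank 4 and Smith normal form diag(1,1,1,1).

Now H_k = ker ∂_k / im ∂_{k+1}, so:

  H_0: rank C_0 − rank ∂_1 = 5 − 4 = 1, and the invariant factors of ∂_1 are all 1, so H_0 = Z.
  H_1: rank ker ∂_1 − rank ∂_2 = (10 − 4) − 6 = 0, and the invariant factors of ∂_2 are all 1, so H_1 = 0.
  H_2: rank ker ∂_2 − rank ∂_3 = (10 − 6) − 4 = 0, and the invariant factors of ∂_3 are all 1, so H_2 = 0.
  H_3: rank ker ∂_3 − rank ∂_4 = (5 − 4) − 0 = 1, and there is no ∂_4, so H_3 = Z.

H_0 = Z,  H_1 = 0,  H_2 = 0,  H_3 = Z.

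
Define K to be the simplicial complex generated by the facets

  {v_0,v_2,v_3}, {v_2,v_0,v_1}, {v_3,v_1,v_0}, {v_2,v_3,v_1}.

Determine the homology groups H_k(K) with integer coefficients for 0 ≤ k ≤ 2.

H_0 = Z,  H_1 = 0,  H_2 = Z.

Fix the vertex order v_0 < v_1 < v_2 < v_3 and write every simplex with vertices in increasing order. Then dim K = 2 and the simplices of K are:

  0-simplices (4): [v_0], [v_1], [v_2], [v_3]
  1-simplices (6): [v_0,v_1], [v_0,v_2], [v_0,v_3], [v_1,v_2], [v_1,v_3], [v_2,v_3]
  2-simplices (4): [v_0,v_1,v_2], [v_0,v_1,v_3], [v_0,v_2,v_3], [v_1,v_2,v_3]

giving chain groups C_0 ≅ Z^4, C_1 ≅ Z^6, C_2 ≅ Z^4.

∂_1: C_1 → C_0 maps an edge to its endpoints' difference, ∂[p,q] = q − p. For instance
  ∂[v_2,v_3] = [v_3] − [v_2].
The resulting 4×6 matrix has rank 3, and its Smith normal form has invariant factors (1,1,1).

∂_2: C_2 → C_1 maps a triangle to the signed sum of its edges. For instance
  ∂[v_0,v_1,v_2] = [v_1,v_2] − [v_0,v_2] + [v_0,v_1],
  ∂[v_0,v_1,v_3] = [v_1,v_3] − [v_0,v_3] + [v_0,v_1].
As a 6×4 matrix over Z this has rank 3, with invariant factors (1,1,1).

Computing H_k = (kernel of ∂_k) / (image of ∂_{k+1}):

  H_0: rank C_0 − rank ∂_1 = 4 − 3 = 1, and the invariant factors of ∂_1 are all 1, so H_0 ≅ Z.
  H_1: rank ker ∂_1 − rank ∂_2 = (6 − 3) − 3 = 0, and the invariant factors of ∂_2 are all 1, so H_1 ≅ 0.
  H_2: rank ker ∂_2 − rank ∂_3 = (4 − 3) − 0 = 1, and there is no ∂_3, so H_2 ≅ Z.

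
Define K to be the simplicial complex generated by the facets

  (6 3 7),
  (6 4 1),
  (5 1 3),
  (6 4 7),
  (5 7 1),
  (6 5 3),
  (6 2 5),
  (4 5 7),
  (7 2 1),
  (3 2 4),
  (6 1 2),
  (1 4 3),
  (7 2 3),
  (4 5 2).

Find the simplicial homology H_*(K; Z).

Order the vertices as 1 < 2 < 3 < 4 < 5 < 6 < 7. Listing each simplex with vertices in this order, K has dimension 2 with simplices:

  0-simplices (7): [1], [2], [3], [4], [5], [6], [7]
  1-simplices (21): [1,2], [1,3], [1,4], [1,5], [1,6], [1,7], [2,3], [2,4], [2,5], [2,6], [2,7], [3,4], [3,5], [3,6], [3,7], [4,5], [4,6], [4,7], [5,6], [5,7], [6,7]
  2-simplices (14): [1,2,6], [1,2,7], [1,3,4], [1,3,5], [1,4,6], [1,5,7], [2,3,4], [2,3,7], [2,4,5], [2,5,6], [3,5,6], [3,6,7], [4,5,7], [4,6,7]

giving chain groups C_0 ≅ Z^7, C_1 ≅ Z^21, C_2 ≅ Z^14.

The boundary map ∂_1: C_1 → C_0 sends each edge [p,q] (with p < q) to q − p.
The resulting 7×21 matrix has rank 6, and its Smith normal form has invariant factors (1,1,1,1,1,1).

∂_2: C_2 → C_1 sends each 2-simplex [p,q,r] to [q,r] − [p,r] + [p,q]. For instance
  ∂[2,4,5] = [4,5] − [2,5] + [2,4],
  ∂[1,2,6] = [2,6] − [1,6] + [1,2].
The 21×14 boundary matrix has rank 13 and Smith normal form diag(1,1,1,1,1,1,1,1,1,1,1,1,1).

Now H_k = ker ∂_k / im ∂_{k+1}, so:

  H_0: rank C_0 − rank ∂_1 = 7 − 6 = 1, and the invariant factors of ∂_1 are all 1, so H_0 ≅ Z.
  H_1: rank ker ∂_1 − rank ∂_2 = (21 − 6) − 13 = 2, and the invariant factors of ∂_2 are all 1, so H_1 ≅ Z^2.
  H_2: rank ker ∂_2 − rank ∂_3 = (14 − 13) − 0 = 1, and there is no ∂_3, so H_2 ≅ Z.

H_0 = Z,  H_1 = Z^2,  H_2 = Z.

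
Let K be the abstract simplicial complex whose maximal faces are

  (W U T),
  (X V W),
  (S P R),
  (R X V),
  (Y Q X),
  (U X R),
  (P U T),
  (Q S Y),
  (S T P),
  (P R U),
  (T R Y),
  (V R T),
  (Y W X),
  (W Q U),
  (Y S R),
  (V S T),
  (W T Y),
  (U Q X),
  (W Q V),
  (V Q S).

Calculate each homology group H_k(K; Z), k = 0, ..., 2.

Fix the vertex order P < Q < R < S < T < U < V < W < X < Y and write every simplex with vertices in increasing order. Then dim K = 2 and the simplices of K are:

  0-simplices (10): P, Q, R, S, T, U, V, W, X, Y
  1-simplices (30): PR, PS, PT, PU, QS, QU, QV, QW, QX, QY, RS, RT, RU, RV, RX, RY, ST, SV, SY, TU, TV, TW, TY, UW, UX, VW, VX, WX, WY, XY
  2-simplices (20): PRS, PRU, PST, PTU, QSV, QSY, QUW, QUX, QVW, QXY, RSY, RTV, RTY, RUX, RVX, STV, TUW, TWY, VWX, WXY

Hence C_0 ≅ Z^10, C_1 ≅ Z^30, C_2 ≅ Z^20.

The boundary map ∂_1: C_1 → C_0 maps an edge to its endpoints' difference, ∂[p,q] = q − p. For instance
  ∂PR = R − P.
This gives a 10×30 integer matrix of rank 9; reducing to Smith normal form yields diagonal entries (1,1,1,1,1,1,1,1,1).

Boundary ∂_2: C_2 → C_1 sends each 2-simplex [p,q,r] to [q,r] − [p,r] + [p,q]. For instance
  ∂RTY = TY − RY + RT,
  ∂QXY = XY − QY + QX.
This gives a 30×20 integer matrix of rank 20; reducing to Smith normal form yields diagonal entries (1,1,1,1,1,1,1,1,1,1,1,1,1,1,1,1,1,1,1,2).

From H_k ≅ ker(∂_k) / im(∂_{k+1}) we obtain:

  H_0: rank C_0 − rank ∂_1 = 10 − 9 = 1, and the invariant factors of ∂_1 are all 1, so H_0 ≅ Z.
  H_1: rank ker ∂_1 − rank ∂_2 = (30 − 9) − 20 = 1, and ∂_2 has invariant factor 2 > 1, so H_1 ≅ Z ⊕ Z/2Z.
  H_2: rank ker ∂_2 − rank ∂_3 = (20 − 20) − 0 = 0, and there is no ∂_3, so H_2 ≅ 0.

(K is a triangulation of the Klein bottle.)

H_0 ≅ Z,  H_1 ≅ Z ⊕ Z/2Z,  H_2 = 0.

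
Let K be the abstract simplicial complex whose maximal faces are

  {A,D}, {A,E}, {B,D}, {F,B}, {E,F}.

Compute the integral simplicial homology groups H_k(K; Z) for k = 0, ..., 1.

Order the vertices as A < B < D < E < F. Listing each simplex with vertices in this order, K has dimension 1 with simplices:

  0-simplices (5): A, B, D, E, F
  1-simplices (5): AD, AE, BD, BF, EF

Hence C_0 ≅ Z^5, C_1 ≅ Z^5.

The boundary map ∂_1: C_1 → C_0 maps an edge to its endpoints' difference, ∂[p,q] = q − p. For instance
  ∂BF = F − B.
The resulting 5×5 matrix has rank 4, and its Smith normal form has invariant factors (1,1,1,1).

Reading off H_k = ker ∂_k / im ∂_{k+1}:

  H_0: rank C_0 − rank ∂_1 = 5 − 4 = 1, and the invariant factors of ∂_1 are all 1, so H_0 ≅ Z.
  H_1: rank ker ∂_1 − rank ∂_2 = (5 − 4) − 0 = 1, and there is no ∂_2, so H_1 ≅ Z.

As a check, the Euler characteristic is 5 − 5 = 0, which agrees with 1 − 1 = 0.

H_0 = Z,  H_1 = Z.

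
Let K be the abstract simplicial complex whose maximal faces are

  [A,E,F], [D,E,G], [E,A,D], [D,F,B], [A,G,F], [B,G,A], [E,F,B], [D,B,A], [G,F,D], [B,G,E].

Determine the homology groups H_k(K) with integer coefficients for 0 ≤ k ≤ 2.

H_0 ≅ Z,  H_1 ≅ Z/2,  H_2 = 0.

Take the total order A < B < D < E < F < G on the vertex set. Then K (dimension 2) consists of the simplices:

  0-simplices (6): A, B, D, E, F, G
  1-simplices (15): AB, AD, AE, AF, AG, BD, BE, BF, BG, DE, DF, DG, EF, EG, FG
  2-simplices (10): ABD, ABG, ADE, AEF, AFG, BDF, BEF, BEG, DEG, DFG

giving chain groups C_0 ≅ Z^6, C_1 ≅ Z^15, C_2 ≅ Z^10.

The boundary map ∂_1: C_1 → C_0 maps an edge to its endpoints' difference, ∂[p,q] = q − p. For instance
  ∂FG = G − F.
The 6×15 boundary matrix has rank 5 and Smith normal form diag(1,1,1,1,1).

The boundary map ∂_2: C_2 → C_1 sends each 2-simplex [p,q,r] to [q,r] − [p,r] + [p,q]. For instance
  ∂DFG = FG − DG + DF,
  ∂BDF = DF − BF + BD.
The resulting 15×10 matrix has rank 10, and its Smith normal form has invariant factors (1,1,1,1,1,1,1,1,1,2).

Computing H_k = (kernel of ∂_k) / (image of ∂_{k+1}):

  H_0: rank C_0 − rank ∂_1 = 6 − 5 = 1, and the invariant factors of ∂_1 are all 1, so H_0 ≅ Z.
  H_1: rank ker ∂_1 − rank ∂_2 = (15 − 5) − 10 = 0, and ∂_2 has invariant factor 2 > 1, so H_1 ≅ Z/2.
  H_2: rank ker ∂_2 − rank ∂_3 = (10 − 10) − 0 = 0, and there is no ∂_3, so H_2 ≅ 0.

As a check, the Euler characteristic is 6 − 15 + 10 = 1, which agrees with 1 − 0 + 0 = 1.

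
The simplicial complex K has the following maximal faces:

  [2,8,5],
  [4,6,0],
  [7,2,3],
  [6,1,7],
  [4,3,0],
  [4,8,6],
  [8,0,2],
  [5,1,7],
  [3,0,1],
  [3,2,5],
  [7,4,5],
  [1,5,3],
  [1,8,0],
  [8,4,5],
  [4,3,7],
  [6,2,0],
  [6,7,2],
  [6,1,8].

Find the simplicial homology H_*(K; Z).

H_0 ≅ Z,  H_1 ≅ Z ⊕ Z/2Z,  H_2 = 0.

Order the vertices as 0 < 1 < 2 < 3 < 4 < 5 < 6 < 7 < 8. Listing each simplex with vertices in this order, K has dimension 2 with simplices:

  0-simplices (9): [0], [1], [2], [3], [4], [5], [6], [7], [8]
  1-simplices (27): (27 of them)
  2-simplices (18): [0,1,3], [0,1,8], [0,2,6], [0,2,8], [0,3,4], [0,4,6], [1,3,5], [1,5,7], [1,6,7], [1,6,8], [2,3,5], [2,3,7], [2,5,8], [2,6,7], [3,4,7], [4,5,7], [4,5,8], [4,6,8]

Hence C_0 ≅ Z^9, C_1 ≅ Z^27, C_2 ≅ Z^18.

The boundary map ∂_1: C_1 → C_0 maps an edge to its endpoints' difference, ∂[p,q] = q − p.
The 9×27 boundary matrix has rank 8 and Smith normal form diag(1,1,1,1,1,1,1,1).

∂_2: C_2 → C_1 maps a triangle to the signed sum of its edges. For instance
  ∂[1,3,5] = [3,5] − [1,5] + [1,3],
  ∂[1,6,8] = [6,8] − [1,8] + [1,6].
The resulting 27×18 matrix has rank 18, and its Smith normal form has invariant factors (1,1,1,1,1,1,1,1,1,1,1,1,1,1,1,1,1,2).

Computing H_k = (kernel of ∂_k) / (image of ∂_{k+1}):

  H_0: rank C_0 − rank ∂_1 = 9 − 8 = 1, and the invariant factors of ∂_1 are all 1, so H_0 ≅ Z.
  H_1: rank ker ∂_1 − rank ∂_2 = (27 − 8) − 18 = 1, and ∂_2 has invariant factor 2 > 1, so H_1 ≅ Z ⊕ Z/2Z.
  H_2: rank ker ∂_2 − rank ∂_3 = (18 − 18) − 0 = 0, and there is no ∂_3, so H_2 ≅ 0.

As a check, the Euler characteristic is 9 − 27 + 18 = 0, which agrees with 1 − 1 + 0 = 0.
(K is a triangulation of the Klein bottle.)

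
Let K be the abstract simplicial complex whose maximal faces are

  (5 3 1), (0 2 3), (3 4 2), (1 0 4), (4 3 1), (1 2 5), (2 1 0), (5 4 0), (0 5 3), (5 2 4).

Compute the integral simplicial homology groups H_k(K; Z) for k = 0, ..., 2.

H_0 ≅ Z,  H_1 ≅ Z/2,  H_2 = 0.

Fix the vertex order 0 < 1 < 2 < 3 < 4 < 5 and write every simplex with vertices in increasing order. Then dim K = 2 and the simplices of K are:

  0-simplices (6): [0], [1], [2], [3], [4], [5]
  1-simplices (15): [0,1], [0,2], [0,3], [0,4], [0,5], [1,2], [1,3], [1,4], [1,5], [2,3], [2,4], [2,5], [3,4], [3,5], [4,5]
  2-simplices (10): [0,1,2], [0,1,4], [0,2,3], [0,3,5], [0,4,5], [1,2,5], [1,3,4], [1,3,5], [2,3,4], [2,4,5]

giving chain groups C_0 ≅ Z^6, C_1 ≅ Z^15, C_2 ≅ Z^10.

The boundary map ∂_1: C_1 → C_0 sends each edge [p,q] (with p < q) to q − p.
The resulting 6×15 matrix has rank 5, and its Smith normal form has invariant factors (1,1,1,1,1).

The boundary map ∂_2: C_2 → C_1 acts by ∂[p,q,r] = [q,r] − [p,r] + [p,q]. For instance
  ∂[0,2,3] = [2,3] − [0,3] + [0,2],
  ∂[1,3,5] = [3,5] − [1,5] + [1,3].
This gives a 15×10 integer matrix of rank 10; reducing to Smith normal form yields diagonal entries (1,1,1,1,1,1,1,1,1,2).

Computing H_k = (kernel of ∂_k) / (image of ∂_{k+1}):

  H_0: rank C_0 − rank ∂_1 = 6 − 5 = 1, and the invariant factors of ∂_1 are all 1, so H_0 = Z.
  H_1: rank ker ∂_1 − rank ∂_2 = (15 − 5) − 10 = 0, and ∂_2 has invariant factor 2 > 1, so H_1 = Z/2.
  H_2: rank ker ∂_2 − rank ∂_3 = (10 − 10) − 0 = 0, and there is no ∂_3, so H_2 = 0.

As a check, the Euler characteristic is 6 − 15 + 10 = 1, which agrees with 1 − 0 + 0 = 1.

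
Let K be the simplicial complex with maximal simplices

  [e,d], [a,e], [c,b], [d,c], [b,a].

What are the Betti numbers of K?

Fix the vertex order a < b < c < d < e and write every simplex with vertices in increasing order. Then dim K = 1 and the simplices of K are:

  0-simplices (5): a, b, c, d, e
  1-simplices (5): ab, ae, bc, cd, de

Hence C_0 ≅ Z^5, C_1 ≅ Z^5.

The boundary map ∂_1: C_1 → C_0 is given by ∂[p,q] = [q] − [p]. For instance
  ∂de = e − d.
The resulting 5×5 matrix has rank 4, and its Smith normal form has invariant factors (1,1,1,1).

From H_k ≅ ker(∂_k) / im(∂_{k+1}) we obtain:

  H_0: rank C_0 − rank ∂_1 = 5 − 4 = 1, and the invariant factors of ∂_1 are all 1, so H_0 = Z.
  H_1: rank ker ∂_1 − rank ∂_2 = (5 − 4) − 0 = 1, and there is no ∂_2, so H_1 = Z.

(K is a triangulation of the circle S^1.)

Hence the Betti numbers are b_0 = 1, b_1 = 1.

b_0 = 1, b_1 = 1.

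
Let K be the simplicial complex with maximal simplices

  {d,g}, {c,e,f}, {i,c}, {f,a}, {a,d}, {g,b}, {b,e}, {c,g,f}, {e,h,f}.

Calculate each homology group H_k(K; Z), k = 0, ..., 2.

Order the vertices as a < b < c < d < e < f < g < h < i. Listing each simplex with vertices in this order, K has dimension 2 with simplices:

  0-simplices (9): a, b, c, d, e, f, g, h, i
  1-simplices (13): ad, af, be, bg, ce, cf, cg, ci, dg, ef, eh, fg, fh
  2-simplices (3): cef, cfg, efh

Hence C_0 ≅ Z^9, C_1 ≅ Z^13, C_2 ≅ Z^3.

Boundary ∂_1: C_1 → C_0 sends each edge [p,q] (with p < q) to q − p. For instance
  ∂bg = g − b.
As a 9×13 matrix over Z this has rank 8, with invariant factors (1,1,1,1,1,1,1,1).

Boundary ∂_2: C_2 → C_1 sends each 2-simplex [p,q,r] to [q,r] − [p,r] + [p,q]. For instance
  ∂cef = ef − cf + ce,
  ∂cfg = fg − cg + cf.
The 13×3 boundary matrix has rank 3 and Smith normal form diag(1,1,1).

Computing H_k = (kernel of ∂_k) / (image of ∂_{k+1}):

  H_0: rank C_0 − rank ∂_1 = 9 − 8 = 1, and the invariant factors of ∂_1 are all 1, so H_0 = Z.
  H_1: rank ker ∂_1 − rank ∂_2 = (13 − 8) − 3 = 2, and the invariant factors of ∂_2 are all 1, so H_1 = Z^2.
  H_2: rank ker ∂_2 − rank ∂_3 = (3 − 3) − 0 = 0, and there is no ∂_3, so H_2 = 0.

H_0 ≅ Z,  H_1 ≅ Z^2,  H_2 = 0.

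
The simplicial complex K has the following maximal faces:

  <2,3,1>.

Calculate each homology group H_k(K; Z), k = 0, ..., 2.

Order the vertices as 1 < 2 < 3. Listing each simplex with vertices in this order, K has dimension 2 with simplices:

  0-simplices (3): [1], [2], [3]
  1-simplices (3): [1,2], [1,3], [2,3]
  2-simplices (1): [1,2,3]

Hence C_0 ≅ Z^3, C_1 ≅ Z^3, C_2 ≅ Z^1.

∂_1: C_1 → C_0 is given by ∂[p,q] = [q] − [p].
This gives a 3×3 integer matrix of rank 2; reducing to Smith normal form yields diagonal entries (1,1).

Boundary ∂_2: C_2 → C_1 maps a triangle to the signed sum of its edges. For instance
  ∂[1,2,3] = [2,3] − [1,3] + [1,2].
The resulting 3×1 matrix has rank 1, and its Smith normal form has invariant factors (1).

Now H_k = ker ∂_k / im ∂_{k+1}, so:

  H_0: rank C_0 − rank ∂_1 = 3 − 2 = 1, and the invariant factors of ∂_1 are all 1, so H_0 = Z.
  H_1: rank ker ∂_1 − rank ∂_2 = (3 − 2) − 1 = 0, and the invariant factors of ∂_2 are all 1, so H_1 = 0.
  H_2: rank ker ∂_2 − rank ∂_3 = (1 − 1) − 0 = 0, and there is no ∂_3, so H_2 = 0.

(K is a triangulation of the 2-simplex.)

H_0 ≅ Z,  H_1 = 0,  H_2 = 0.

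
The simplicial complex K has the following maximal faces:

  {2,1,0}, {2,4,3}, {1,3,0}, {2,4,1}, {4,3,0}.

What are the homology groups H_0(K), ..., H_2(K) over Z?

H_0 = Z,  H_1 = Z,  H_2 = 0.

Order the vertices as 0 < 1 < 2 < 3 < 4. Listing each simplex with vertices in this order, K has dimension 2 with simplices:

  0-simplices (5): [0], [1], [2], [3], [4]
  1-simplices (10): [0,1], [0,2], [0,3], [0,4], [1,2], [1,3], [1,4], [2,3], [2,4], [3,4]
  2-simplices (5): [0,1,2], [0,1,3], [0,3,4], [1,2,4], [2,3,4]

giving chain groups C_0 ≅ Z^5, C_1 ≅ Z^10, C_2 ≅ Z^5.

Boundary ∂_1: C_1 → C_0 is given by ∂[p,q] = [q] − [p]. For instance
  ∂[2,4] = [4] − [2].
This gives a 5×10 integer matrix of rank 4; reducing to Smith normal form yields diagonal entries (1,1,1,1).

Boundary ∂_2: C_2 → C_1 maps a triangle to the signed sum of its edges. For instance
  ∂[0,1,2] = [1,2] − [0,2] + [0,1],
  ∂[2,3,4] = [3,4] − [2,4] + [2,3].
As a 10×5 matrix over Z this has rank 5, with invariant factors (1,1,1,1,1).

From H_k ≅ ker(∂_k) / im(∂_{k+1}) we obtain:

  H_0: rank C_0 − rank ∂_1 = 5 − 4 = 1, and the invariant factors of ∂_1 are all 1, so H_0 = Z.
  H_1: rank ker ∂_1 − rank ∂_2 = (10 − 4) − 5 = 1, and the invariant factors of ∂_2 are all 1, so H_1 = Z.
  H_2: rank ker ∂_2 − rank ∂_3 = (5 − 5) − 0 = 0, and there is no ∂_3, so H_2 = 0.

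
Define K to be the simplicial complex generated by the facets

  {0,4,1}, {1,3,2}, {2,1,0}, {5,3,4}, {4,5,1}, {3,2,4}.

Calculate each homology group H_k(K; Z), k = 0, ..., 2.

H_0 = Z,  H_1 = Z,  H_2 = 0.

Take the total order 0 < 1 < 2 < 3 < 4 < 5 on the vertex set. Then K (dimension 2) consists of the simplices:

  0-simplices (6): [0], [1], [2], [3], [4], [5]
  1-simplices (12): [0,1], [0,2], [0,4], [1,2], [1,3], [1,4], [1,5], [2,3], [2,4], [3,4], [3,5], [4,5]
  2-simplices (6): [0,1,2], [0,1,4], [1,2,3], [1,4,5], [2,3,4], [3,4,5]

so the chain groups are C_0 ≅ Z^6, C_1 ≅ Z^12, C_2 ≅ Z^6.

The boundary map ∂_1: C_1 → C_0 sends each edge [p,q] (with p < q) to q − p. For instance
  ∂[1,2] = [2] − [1].
The 6×12 boundary matrix has rank 5 and Smith normal form diag(1,1,1,1,1).

The boundary map ∂_2: C_2 → C_1 sends each 2-simplex [p,q,r] to [q,r] − [p,r] + [p,q]. For instance
  ∂[3,4,5] = [4,5] − [3,5] + [3,4],
  ∂[0,1,2] = [1,2] − [0,2] + [0,1].
As a 12×6 matrix over Z this has rank 6, with invariant factors (1,1,1,1,1,1).

From H_k ≅ ker(∂_k) / im(∂_{k+1}) we obtain:

  H_0: rank C_0 − rank ∂_1 = 6 − 5 = 1, and the invariant factors of ∂_1 are all 1, so H_0 = Z.
  H_1: rank ker ∂_1 − rank ∂_2 = (12 − 5) − 6 = 1, and the invariant factors of ∂_2 are all 1, so H_1 = Z.
  H_2: rank ker ∂_2 − rank ∂_3 = (6 − 6) − 0 = 0, and there is no ∂_3, so H_2 = 0.

As a check, the Euler characteristic is 6 − 12 + 6 = 0, which agrees with 1 − 1 + 0 = 0.
(K is a triangulation of the cylinder S^1 x I.)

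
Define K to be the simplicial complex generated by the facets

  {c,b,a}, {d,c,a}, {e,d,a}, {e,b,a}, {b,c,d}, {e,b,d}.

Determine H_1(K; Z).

Take the total order a < b < c < d < e on the vertex set. Then K (dimension 2) consists of the simplices:

  0-simplices (5): a, b, c, d, e
  1-simplices (9): ab, ac, ad, ae, bc, bd, be, cd, de
  2-simplices (6): abc, abe, acd, ade, bcd, bde

Hence C_0 ≅ Z^5, C_1 ≅ Z^9, C_2 ≅ Z^6.

∂_1: C_1 → C_0 is given by ∂[p,q] = [q] − [p].
As a 5×9 matrix over Z this has rank 4, with invariant factors (1,1,1,1).

The boundary map ∂_2: C_2 → C_1 maps a triangle to the signed sum of its edges. For instance
  ∂bde = de − be + bd,
  ∂abc = bc − ac + ab.
The 9×6 boundary matrix has rank 5 and Smith normal form diag(1,1,1,1,1).

From H_k ≅ ker(∂_k) / im(∂_{k+1}) we obtain:

  H_1: rank ker ∂_1 − rank ∂_2 = (9 − 4) − 5 = 0, and the invariant factors of ∂_2 are all 1, so H_1 ≅ 0.

(K is a triangulation of the 2-sphere S^2.)

H_1 ≅ 0.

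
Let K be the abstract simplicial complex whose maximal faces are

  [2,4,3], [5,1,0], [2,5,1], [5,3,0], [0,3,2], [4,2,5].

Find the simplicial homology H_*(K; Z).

H_0 = Z,  H_1 = Z,  H_2 = 0.

Order the vertices as 0 < 1 < 2 < 3 < 4 < 5. Listing each simplex with vertices in this order, K has dimension 2 with simplices:

  0-simplices (6): [0], [1], [2], [3], [4], [5]
  1-simplices (12): [0,1], [0,2], [0,3], [0,5], [1,2], [1,5], [2,3], [2,4], [2,5], [3,4], [3,5], [4,5]
  2-simplices (6): [0,1,5], [0,2,3], [0,3,5], [1,2,5], [2,3,4], [2,4,5]

so the chain groups are C_0 ≅ Z^6, C_1 ≅ Z^12, C_2 ≅ Z^6.

∂_1: C_1 → C_0 is given by ∂[p,q] = [q] − [p]. For instance
  ∂[4,5] = [5] − [4].
This gives a 6×12 integer matrix of rank 5; reducing to Smith normal form yields diagonal entries (1,1,1,1,1).

∂_2: C_2 → C_1 acts by ∂[p,q,r] = [q,r] − [p,r] + [p,q]. For instance
  ∂[2,3,4] = [3,4] − [2,4] + [2,3],
  ∂[0,2,3] = [2,3] − [0,3] + [0,2].
As a 12×6 matrix over Z this has rank 6, with invariant factors (1,1,1,1,1,1).

Now H_k = ker ∂_k / im ∂_{k+1}, so:

  H_0: rank C_0 − rank ∂_1 = 6 − 5 = 1, and the invariant factors of ∂_1 are all 1, so H_0 ≅ Z.
  H_1: rank ker ∂_1 − rank ∂_2 = (12 − 5) − 6 = 1, and the invariant factors of ∂_2 are all 1, so H_1 ≅ Z.
  H_2: rank ker ∂_2 − rank ∂_3 = (6 − 6) − 0 = 0, and there is no ∂_3, so H_2 ≅ 0.

As a check, the Euler characteristic is 6 − 12 + 6 = 0, which agrees with 1 − 1 + 0 = 0.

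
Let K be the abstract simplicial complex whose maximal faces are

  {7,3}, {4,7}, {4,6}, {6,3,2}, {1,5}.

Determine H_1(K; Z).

H_1 ≅ Z.

Take the total order 1 < 2 < 3 < 4 < 5 < 6 < 7 on the vertex set. Then K (dimension 2) consists of the simplices:

  0-simplices (7): [1], [2], [3], [4], [5], [6], [7]
  1-simplices (7): [1,5], [2,3], [2,6], [3,6], [3,7], [4,6], [4,7]
  2-simplices (1): [2,3,6]

giving chain groups C_0 ≅ Z^7, C_1 ≅ Z^7, C_2 ≅ Z^1.

∂_1: C_1 → C_0 is given by ∂[p,q] = [q] − [p].
The resulting 7×7 matrix has rank 5, and its Smith normal form has invariant factors (1,1,1,1,1).

The boundary map ∂_2: C_2 → C_1 maps a triangle to the signed sum of its edges. For instance
  ∂[2,3,6] = [3,6] − [2,6] + [2,3].
This gives a 7×1 integer matrix of rank 1; reducing to Smith normal form yields diagonal entries (1).

Now H_k = ker ∂_k / im ∂_{k+1}, so:

  H_1: rank ker ∂_1 − rank ∂_2 = (7 − 5) − 1 = 1, and the invariant factors of ∂_2 are all 1, so H_1 ≅ Z.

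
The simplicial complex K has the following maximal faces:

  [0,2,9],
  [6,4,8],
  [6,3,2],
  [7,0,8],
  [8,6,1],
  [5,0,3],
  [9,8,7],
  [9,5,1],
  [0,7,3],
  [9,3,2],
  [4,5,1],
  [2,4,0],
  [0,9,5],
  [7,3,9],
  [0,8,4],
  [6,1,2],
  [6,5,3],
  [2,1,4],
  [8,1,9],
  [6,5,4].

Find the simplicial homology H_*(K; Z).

Fix the vertex order 0 < 1 < 2 < 3 < 4 < 5 < 6 < 7 < 8 < 9 and write every simplex with vertices in increasing order. Then dim K = 2 and the simplices of K are:

  0-simplices (10): [0], [1], [2], [3], [4], [5], [6], [7], [8], [9]
  1-simplices (30): (30 of them)
  2-simplices (20): (20 of them)

giving chain groups C_0 ≅ Z^10, C_1 ≅ Z^30, C_2 ≅ Z^20.

Boundary ∂_1: C_1 → C_0 is given by ∂[p,q] = [q] − [p]. For instance
  ∂[8,9] = [9] − [8].
The 10×30 boundary matrix has rank 9 and Smith normal form diag(1,1,1,1,1,1,1,1,1).

Boundary ∂_2: C_2 → C_1 maps a triangle to the signed sum of its edges. For instance
  ∂[0,2,4] = [2,4] − [0,4] + [0,2],
  ∂[2,3,9] = [3,9] − [2,9] + [2,3].
The resulting 30×20 matrix has rank 20, and its Smith normal form has invariant factors (1,1,1,1,1,1,1,1,1,1,1,1,1,1,1,1,1,1,1,2).

From H_k ≅ ker(∂_k) / im(∂_{k+1}) we obtain:

  H_0: rank C_0 − rank ∂_1 = 10 − 9 = 1, and the invariant factors of ∂_1 are all 1, so H_0 ≅ Z.
  H_1: rank ker ∂_1 − rank ∂_2 = (30 − 9) − 20 = 1, and ∂_2 has invariant factor 2 > 1, so H_1 ≅ Z ⊕ Z/2.
  H_2: rank ker ∂_2 − rank ∂_3 = (20 − 20) − 0 = 0, and there is no ∂_3, so H_2 ≅ 0.

H_0 ≅ Z,  H_1 ≅ Z ⊕ Z/2,  H_2 = 0.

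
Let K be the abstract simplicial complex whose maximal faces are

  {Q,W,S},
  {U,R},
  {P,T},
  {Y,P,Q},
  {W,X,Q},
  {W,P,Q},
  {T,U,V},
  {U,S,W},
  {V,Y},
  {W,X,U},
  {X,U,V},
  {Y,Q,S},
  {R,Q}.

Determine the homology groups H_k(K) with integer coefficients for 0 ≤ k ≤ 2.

H_0 = Z,  H_1 = Z^3,  H_2 = 0.

Order the vertices as P < Q < R < S < T < U < V < W < X < Y. Listing each simplex with vertices in this order, K has dimension 2 with simplices:

  0-simplices (10): P, Q, R, S, T, U, V, W, X, Y
  1-simplices (21): PQ, PT, PW, PY, QR, QS, QW, QX, QY, RU, SU, SW, SY, TU, TV, UV, UW, UX, VX, VY, WX
  2-simplices (9): PQW, PQY, QSW, QSY, QWX, SUW, TUV, UVX, UWX

Hence C_0 ≅ Z^10, C_1 ≅ Z^21, C_2 ≅ Z^9.

Boundary ∂_1: C_1 → C_0 sends each edge [p,q] (with p < q) to q − p. For instance
  ∂UW = W − U.
The resulting 10×21 matrix has rank 9, and its Smith normal form has invariant factors (1,1,1,1,1,1,1,1,1).

The boundary map ∂_2: C_2 → C_1 sends each 2-simplex [p,q,r] to [q,r] − [p,r] + [p,q]. For instance
  ∂UVX = VX − UX + UV,
  ∂QSW = SW − QW + QS.
As a 21×9 matrix over Z this has rank 9, with invariant factors (1,1,1,1,1,1,1,1,1).

Computing H_k = (kernel of ∂_k) / (image of ∂_{k+1}):

  H_0: rank C_0 − rank ∂_1 = 10 − 9 = 1, and the invariant factors of ∂_1 are all 1, so H_0 ≅ Z.
  H_1: rank ker ∂_1 − rank ∂_2 = (21 − 9) − 9 = 3, and the invariant factors of ∂_2 are all 1, so H_1 ≅ Z^3.
  H_2: rank ker ∂_2 − rank ∂_3 = (9 − 9) − 0 = 0, and there is no ∂_3, so H_2 ≅ 0.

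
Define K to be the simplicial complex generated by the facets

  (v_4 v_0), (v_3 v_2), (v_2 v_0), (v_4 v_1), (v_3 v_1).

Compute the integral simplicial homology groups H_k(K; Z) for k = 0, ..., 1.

Fix the vertex order v_0 < v_1 < v_2 < v_3 < v_4 and write every simplex with vertices in increasing order. Then dim K = 1 and the simplices of K are:

  0-simplices (5): [v_0], [v_1], [v_2], [v_3], [v_4]
  1-simplices (5): [v_0,v_2], [v_0,v_4], [v_1,v_3], [v_1,v_4], [v_2,v_3]

Hence C_0 ≅ Z^5, C_1 ≅ Z^5.

∂_1: C_1 → C_0 is given by ∂[p,q] = [q] − [p]. For instance
  ∂[v_1,v_3] = [v_3] − [v_1].
The resulting 5×5 matrix has rank 4, and its Smith normal form has invariant factors (1,1,1,1).

Now H_k = ker ∂_k / im ∂_{k+1}, so:

  H_0: rank C_0 − rank ∂_1 = 5 − 4 = 1, and the invariant factors of ∂_1 are all 1, so H_0 = Z.
  H_1: rank ker ∂_1 − rank ∂_2 = (5 − 4) − 0 = 1, and there is no ∂_2, so H_1 = Z.

As a check, the Euler characteristic is 5 − 5 = 0, which agrees with 1 − 1 = 0.
(K is a triangulation of the circle S^1.)

H_0 ≅ Z,  H_1 ≅ Z.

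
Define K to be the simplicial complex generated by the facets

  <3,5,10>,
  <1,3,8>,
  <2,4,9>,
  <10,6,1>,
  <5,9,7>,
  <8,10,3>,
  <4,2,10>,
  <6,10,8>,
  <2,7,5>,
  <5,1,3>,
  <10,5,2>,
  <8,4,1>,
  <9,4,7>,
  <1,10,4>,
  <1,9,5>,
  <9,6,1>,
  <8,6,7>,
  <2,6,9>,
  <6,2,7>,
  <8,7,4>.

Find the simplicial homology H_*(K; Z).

We work with the vertex ordering 1 < 2 < 3 < 4 < 5 < 6 < 7 < 8 < 9 < 10. The simplices of K, each written with vertices in increasing order, are:

  0-simplices (10): [1], [2], [3], [4], [5], [6], [7], [8], [9], [10]
  1-simplices (30): (30 of them)
  2-simplices (20): (20 of them)

giving chain groups C_0 ≅ Z^10, C_1 ≅ Z^30, C_2 ≅ Z^20.

∂_1: C_1 → C_0 maps an edge to its endpoints' difference, ∂[p,q] = q − p. For instance
  ∂[6,8] = [8] − [6].
The 10×30 boundary matrix has rank 9 and Smith normal form diag(1,1,1,1,1,1,1,1,1).

The boundary map ∂_2: C_2 → C_1 maps a triangle to the signed sum of its edges. For instance
  ∂[1,6,9] = [6,9] − [1,9] + [1,6],
  ∂[1,3,8] = [3,8] − [1,8] + [1,3].
The resulting 30×20 matrix has rank 20, and its Smith normal form has invariant factors (1,1,1,1,1,1,1,1,1,1,1,1,1,1,1,1,1,1,1,2).

From H_k ≅ ker(∂_k) / im(∂_{k+1}) we obtain:

  H_0: rank C_0 − rank ∂_1 = 10 − 9 = 1, and the invariant factors of ∂_1 are all 1, so H_0 = Z.
  H_1: rank ker ∂_1 − rank ∂_2 = (30 − 9) − 20 = 1, and ∂_2 has invariant factor 2 > 1, so H_1 = Z ⊕ Z_2.
  H_2: rank ker ∂_2 − rank ∂_3 = (20 − 20) − 0 = 0, and there is no ∂_3, so H_2 = 0.

H_0 ≅ Z,  H_1 ≅ Z ⊕ Z_2,  H_2 = 0.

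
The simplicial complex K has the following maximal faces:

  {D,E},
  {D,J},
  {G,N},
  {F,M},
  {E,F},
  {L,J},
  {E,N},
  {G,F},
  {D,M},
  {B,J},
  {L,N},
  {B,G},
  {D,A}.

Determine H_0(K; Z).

Fix the vertex order A < B < D < E < F < G < J < L < M < N and write every simplex with vertices in increasing order. Then dim K = 1 and the simplices of K are:

  0-simplices (10): A, B, D, E, F, G, J, L, M, N
  1-simplices (13): AD, BG, BJ, DE, DJ, DM, EF, EN, FG, FM, GN, JL, LN

Hence C_0 ≅ Z^10, C_1 ≅ Z^13.

The boundary map ∂_1: C_1 → C_0 maps an edge to its endpoints' difference, ∂[p,q] = q − p. For instance
  ∂DE = E − D.
The 10×13 boundary matrix has rank 9 and Smith normal form diag(1,1,1,1,1,1,1,1,1).

Computing H_k = (kernel of ∂_k) / (image of ∂_{k+1}):

  H_0: rank C_0 − rank ∂_1 = 10 − 9 = 1, and the invariant factors of ∂_1 are all 1, so H_0 ≅ Z.

H_0 ≅ Z.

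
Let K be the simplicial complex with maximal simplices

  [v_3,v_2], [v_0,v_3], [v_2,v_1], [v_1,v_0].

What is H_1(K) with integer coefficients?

H_1 ≅ Z.

K has 4 vertices, 4 edges.
rank ∂_1 = 3, rank ∂_2 = 0 ⇒ b_1 = 4 − 3 − 0 = 1. So H_1 = Z.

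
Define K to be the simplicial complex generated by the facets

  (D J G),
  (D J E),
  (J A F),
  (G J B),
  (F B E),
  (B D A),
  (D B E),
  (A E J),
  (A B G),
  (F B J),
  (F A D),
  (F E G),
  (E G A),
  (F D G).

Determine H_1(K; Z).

Order the vertices as A < B < D < E < F < G < J. Listing each simplex with vertices in this order, K has dimension 2 with simplices:

  0-simplices (7): A, B, D, E, F, G, J
  1-simplices (21): AB, AD, AE, AF, AG, AJ, BD, BE, BF, BG, BJ, DE, DF, DG, DJ, EF, EG, EJ, FG, FJ, GJ
  2-simplices (14): ABD, ABG, ADF, AEG, AEJ, AFJ, BDE, BEF, BFJ, BGJ, DEJ, DFG, DGJ, EFG

giving chain groups C_0 ≅ Z^7, C_1 ≅ Z^21, C_2 ≅ Z^14.

∂_1: C_1 → C_0 is given by ∂[p,q] = [q] − [p]. For instance
  ∂BF = F − B.
This gives a 7×21 integer matrix of rank 6; reducing to Smith normal form yields diagonal entries (1,1,1,1,1,1).

Boundary ∂_2: C_2 → C_1 sends each 2-simplex [p,q,r] to [q,r] − [p,r] + [p,q]. For instance
  ∂AEG = EG − AG + AE,
  ∂DGJ = GJ − DJ + DG.
As a 21×14 matrix over Z this has rank 13, with invariant factors (1,1,1,1,1,1,1,1,1,1,1,1,1).

Reading off H_k = ker ∂_k / im ∂_{k+1}:

  H_1: rank ker ∂_1 − rank ∂_2 = (21 − 6) − 13 = 2, and the invariant factors of ∂_2 are all 1, so H_1 ≅ Z^2.

H_1 ≅ Z^2.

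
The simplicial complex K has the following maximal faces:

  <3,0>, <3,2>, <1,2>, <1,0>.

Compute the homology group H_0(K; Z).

H_0 ≅ Z.

Order the vertices as 0 < 1 < 2 < 3. Listing each simplex with vertices in this order, K has dimension 1 with simplices:

  0-simplices (4): [0], [1], [2], [3]
  1-simplices (4): [0,1], [0,3], [1,2], [2,3]

Hence C_0 ≅ Z^4, C_1 ≅ Z^4.

The boundary map ∂_1: C_1 → C_0 sends each edge [p,q] (with p < q) to q − p. For instance
  ∂[0,1] = [1] − [0].
As a 4×4 matrix over Z this has rank 3, with invariant factors (1,1,1).

Reading off H_k = ker ∂_k / im ∂_{k+1}:

  H_0: rank C_0 − rank ∂_1 = 4 − 3 = 1, and the invariant factors of ∂_1 are all 1, so H_0 = Z.

(K is a triangulation of the circle S^1.)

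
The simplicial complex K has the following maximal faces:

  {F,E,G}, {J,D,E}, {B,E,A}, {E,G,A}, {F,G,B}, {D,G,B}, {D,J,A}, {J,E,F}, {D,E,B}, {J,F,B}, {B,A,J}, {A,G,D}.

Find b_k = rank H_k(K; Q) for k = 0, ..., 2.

Take the total order A < B < D < E < F < G < J on the vertex set. Then K (dimension 2) consists of the simplices:

  0-simplices (7): A, B, D, E, F, G, J
  1-simplices (18): AB, AD, AE, AG, AJ, BD, BE, BF, BG, BJ, DE, DG, DJ, EF, EG, EJ, FG, FJ
  2-simplices (12): ABE, ABJ, ADG, ADJ, AEG, BDE, BDG, BFG, BFJ, DEJ, EFG, EFJ

Hence C_0 ≅ Z^7, C_1 ≅ Z^18, C_2 ≅ Z^12.

Boundary ∂_1: C_1 → C_0 maps an edge to its endpoints' difference, ∂[p,q] = q − p. For instance
  ∂FG = G − F.
This gives a 7×18 integer matrix of rank 6; reducing to Smith normal form yields diagonal entries (1,1,1,1,1,1).

Boundary ∂_2: C_2 → C_1 acts by ∂[p,q,r] = [q,r] − [p,r] + [p,q]. For instance
  ∂ADG = DG − AG + AD,
  ∂AEG = EG − AG + AE.
The resulting 18×12 matrix has rank 12, and its Smith normal form has invariant factors (1,1,1,1,1,1,1,1,1,1,1,2).

Computing H_k = (kernel of ∂_k) / (image of ∂_{k+1}):

  H_0: rank C_0 − rank ∂_1 = 7 − 6 = 1, and the invariant factors of ∂_1 are all 1, so H_0 = Z.
  H_1: rank ker ∂_1 − rank ∂_2 = (18 − 6) − 12 = 0, and ∂_2 has invariant factor 2 > 1, so H_1 = Z/2.
  H_2: rank ker ∂_2 − rank ∂_3 = (12 − 12) − 0 = 0, and there is no ∂_3, so H_2 = 0.

Hence the Betti numbers are b_0 = 1, b_1 = 0, b_2 = 0.

b_0 = 1, b_1 = 0, b_2 = 0.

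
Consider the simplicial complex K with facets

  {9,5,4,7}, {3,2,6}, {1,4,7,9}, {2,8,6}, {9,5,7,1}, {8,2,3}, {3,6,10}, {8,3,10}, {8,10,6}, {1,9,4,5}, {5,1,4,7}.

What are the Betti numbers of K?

b_0 = 2, b_1 = 0, b_2 = 1, b_3 = 1.

Order the vertices as 1 < 2 < 3 < 4 < 5 < 6 < 7 < 8 < 9 < 10. Listing each simplex with vertices in this order, K has dimension 3 with simplices:

  0-simplices (10): [1], [2], [3], [4], [5], [6], [7], [8], [9], [10]
  1-simplices (19): [1,4], [1,5], [1,7], [1,9], [2,3], [2,6], [2,8], [3,6], [3,8], [3,10], [4,5], [4,7], [4,9], [5,7], [5,9], [6,8], [6,10], [7,9], [8,10]
  2-simplices (16): [1,4,5], [1,4,7], [1,4,9], [1,5,7], [1,5,9], [1,7,9], [2,3,6], [2,3,8], [2,6,8], [3,6,10], [3,8,10], [4,5,7], [4,5,9], [4,7,9], [5,7,9], [6,8,10]
  3-simplices (5): [1,4,5,7], [1,4,5,9], [1,4,7,9], [1,5,7,9], [4,5,7,9]

so the chain groups are C_0 ≅ Z^10, C_1 ≅ Z^19, C_2 ≅ Z^16, C_3 ≅ Z^5.

∂_1: C_1 → C_0 is given by ∂[p,q] = [q] − [p].
As a 10×19 matrix over Z this has rank 8, with invariant factors (1,1,1,1,1,1,1,1).

∂_2: C_2 → C_1 sends each 2-simplex [p,q,r] to [q,r] − [p,r] + [p,q]. For instance
  ∂[6,8,10] = [8,10] − [6,10] + [6,8],
  ∂[1,4,9] = [4,9] − [1,9] + [1,4].
This gives a 19×16 integer matrix of rank 11; reducing to Smith normal form yields diagonal entries (1,1,1,1,1,1,1,1,1,1,1).

Boundary ∂_3: C_3 → C_2 sends each 3-simplex σ to the alternating sum Σ_i (−1)^i (σ with its i-th vertex removed). For instance
  ∂[1,4,7,9] = [4,7,9] − [1,7,9] + [1,4,9] − [1,4,7],
  ∂[1,5,7,9] = [5,7,9] − [1,7,9] + [1,5,9] − [1,5,7].
As a 16×5 matrix over Z this has rank 4, with invariant factors (1,1,1,1).

Reading off H_k = ker ∂_k / im ∂_{k+1}:

  H_0: rank C_0 − rank ∂_1 = 10 − 8 = 2, and the invariant factors of ∂_1 are all 1, so H_0 = Z^2.
  H_1: rank ker ∂_1 − rank ∂_2 = (19 − 8) − 11 = 0, and the invariant factors of ∂_2 are all 1, so H_1 = 0.
  H_2: rank ker ∂_2 − rank ∂_3 = (16 − 11) − 4 = 1, and the invariant factors of ∂_3 are all 1, so H_2 = Z.
  H_3: rank ker ∂_3 − rank ∂_4 = (5 − 4) − 0 = 1, and there is no ∂_4, so H_3 = Z.

Hence the Betti numbers are b_0 = 2, b_1 = 0, b_2 = 1, b_3 = 1.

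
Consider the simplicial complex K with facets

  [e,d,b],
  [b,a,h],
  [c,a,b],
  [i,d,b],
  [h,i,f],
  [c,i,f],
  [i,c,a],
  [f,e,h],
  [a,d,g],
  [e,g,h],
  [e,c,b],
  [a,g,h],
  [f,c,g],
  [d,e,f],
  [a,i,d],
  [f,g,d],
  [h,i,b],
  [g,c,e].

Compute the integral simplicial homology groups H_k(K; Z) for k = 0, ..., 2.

H_0 = Z,  H_1 = Z ⊕ Z/2Z,  H_2 = 0.

Fix the vertex order a < b < c < d < e < f < g < h < i and write every simplex with vertices in increasing order. Then dim K = 2 and the simplices of K are:

  0-simplices (9): a, b, c, d, e, f, g, h, i
  1-simplices (27): ab, ac, ad, ag, ah, ai, bc, bd, be, bh, bi, ce, cf, cg, ci, de, df, dg, di, ef, eg, eh, fg, fh, fi, gh, hi
  2-simplices (18): abc, abh, aci, adg, adi, agh, bce, bde, bdi, bhi, ceg, cfg, cfi, def, dfg, efh, egh, fhi

Hence C_0 ≅ Z^9, C_1 ≅ Z^27, C_2 ≅ Z^18.

∂_1: C_1 → C_0 is given by ∂[p,q] = [q] − [p].
The resulting 9×27 matrix has rank 8, and its Smith normal form has invariant factors (1,1,1,1,1,1,1,1).

Boundary ∂_2: C_2 → C_1 acts by ∂[p,q,r] = [q,r] − [p,r] + [p,q]. For instance
  ∂fhi = hi − fi + fh,
  ∂adg = dg − ag + ad.
The 27×18 boundary matrix has rank 18 and Smith normal form diag(1,1,1,1,1,1,1,1,1,1,1,1,1,1,1,1,1,2).

Reading off H_k = ker ∂_k / im ∂_{k+1}:

  H_0: rank C_0 − rank ∂_1 = 9 − 8 = 1, and the invariant factors of ∂_1 are all 1, so H_0 ≅ Z.
  H_1: rank ker ∂_1 − rank ∂_2 = (27 − 8) − 18 = 1, and ∂_2 has invariant factor 2 > 1, so H_1 ≅ Z ⊕ Z/2Z.
  H_2: rank ker ∂_2 − rank ∂_3 = (18 − 18) − 0 = 0, and there is no ∂_3, so H_2 ≅ 0.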